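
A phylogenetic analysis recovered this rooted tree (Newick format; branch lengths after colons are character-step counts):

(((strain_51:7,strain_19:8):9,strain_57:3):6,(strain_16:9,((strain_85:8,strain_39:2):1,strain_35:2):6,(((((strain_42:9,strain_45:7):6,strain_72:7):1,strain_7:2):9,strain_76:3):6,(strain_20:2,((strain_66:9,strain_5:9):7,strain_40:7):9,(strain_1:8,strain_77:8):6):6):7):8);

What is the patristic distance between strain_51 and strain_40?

The path runs strain_51 → … → MRCA → … → strain_40; the MRCA is the root of the tree.
Branch lengths along that path: 7 + 9 + 6 + 8 + 7 + 6 + 9 + 7 = 59.

59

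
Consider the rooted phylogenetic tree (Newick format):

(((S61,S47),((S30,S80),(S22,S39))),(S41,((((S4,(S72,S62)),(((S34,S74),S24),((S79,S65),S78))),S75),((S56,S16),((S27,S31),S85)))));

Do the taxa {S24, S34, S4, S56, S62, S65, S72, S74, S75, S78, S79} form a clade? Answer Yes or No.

The MRCA of the listed taxa subtends ((((S4,(S72,S62)),(((S34,S74),S24),((S79,S65),S78))),S75),((S56,S16),((S27,S31),S85))).
That clade also contains S16, S27, S31, S85, which are not in the proposed group, so the group is not monophyletic.

No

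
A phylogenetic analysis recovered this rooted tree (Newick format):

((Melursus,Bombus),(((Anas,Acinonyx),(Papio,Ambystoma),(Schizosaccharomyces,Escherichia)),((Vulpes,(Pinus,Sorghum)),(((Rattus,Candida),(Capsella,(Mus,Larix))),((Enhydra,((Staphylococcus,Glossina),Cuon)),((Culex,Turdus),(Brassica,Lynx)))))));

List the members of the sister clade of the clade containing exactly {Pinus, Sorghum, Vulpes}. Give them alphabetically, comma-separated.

The clade containing exactly {Pinus, Sorghum, Vulpes} attaches to the tree at the node subtending ((Vulpes,(Pinus,Sorghum)),(((Rattus,Candida),(Capsella,(Mus,Larix))),((Enhydra,((Staphylococcus,Glossina),Cuon)),((Culex,Turdus),(Brassica,Lynx))))).
The other lineage descending from that same node — the sister group — is (((Rattus,Candida),(Capsella,(Mus,Larix))),((Enhydra,((Staphylococcus,Glossina),Cuon)),((Culex,Turdus),(Brassica,Lynx)))); its 13 tips in alphabetical order are the answer.

Brassica, Candida, Capsella, Culex, Cuon, Enhydra, Glossina, Larix, Lynx, Mus, Rattus, Staphylococcus, Turdus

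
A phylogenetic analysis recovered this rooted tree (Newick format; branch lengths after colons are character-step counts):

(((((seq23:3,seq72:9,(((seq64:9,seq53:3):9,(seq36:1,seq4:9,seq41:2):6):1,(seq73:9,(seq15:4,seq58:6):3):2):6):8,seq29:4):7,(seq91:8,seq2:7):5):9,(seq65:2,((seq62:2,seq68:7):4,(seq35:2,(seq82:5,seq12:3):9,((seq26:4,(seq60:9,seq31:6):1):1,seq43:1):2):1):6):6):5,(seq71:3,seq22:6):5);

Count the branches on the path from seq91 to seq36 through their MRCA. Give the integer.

The MRCA of seq91 and seq36 is the node subtending (((seq23,seq72,(((seq64,seq53),(seq36,seq4,seq41)),(seq73,(seq15,seq58)))),seq29),(seq91,seq2)).
From seq91 up to that node: 2 branches. From seq36 up to the same node: 6 branches. Total: 2 + 6 = 8.

8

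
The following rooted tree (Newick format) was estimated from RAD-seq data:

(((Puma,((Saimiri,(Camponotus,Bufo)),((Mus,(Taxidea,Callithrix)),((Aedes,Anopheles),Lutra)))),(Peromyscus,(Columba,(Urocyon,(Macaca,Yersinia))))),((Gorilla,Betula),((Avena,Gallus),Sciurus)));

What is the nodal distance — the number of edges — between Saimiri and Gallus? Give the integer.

The MRCA of Saimiri and Gallus is the root of the tree.
From Saimiri up to that node: 5 branches. From Gallus up to the same node: 4 branches. Total: 5 + 4 = 9.

9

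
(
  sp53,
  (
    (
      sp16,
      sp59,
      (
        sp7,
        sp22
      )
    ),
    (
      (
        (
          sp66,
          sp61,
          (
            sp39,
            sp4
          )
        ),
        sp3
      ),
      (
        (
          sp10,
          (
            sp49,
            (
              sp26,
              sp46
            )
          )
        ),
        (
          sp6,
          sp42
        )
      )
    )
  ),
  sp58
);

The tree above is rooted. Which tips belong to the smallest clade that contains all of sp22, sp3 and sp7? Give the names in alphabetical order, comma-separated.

Tracing sp22: it sits inside (sp7,sp22).
Tracing sp3: it sits inside ((sp66,sp61,(sp39,sp4)),sp3).
Tracing sp7: it sits inside (sp7,sp22).
The smallest clade enclosing all 3 is ((sp16,sp59,(sp7,sp22)),(((sp66,sp61,(sp39,sp4)),sp3),((sp10,(sp49,(sp26,sp46))),(sp6,sp42)))); the answer is its 15 terminal taxa in alphabetical order.

sp10, sp16, sp22, sp26, sp3, sp39, sp4, sp42, sp46, sp49, sp59, sp6, sp61, sp66, sp7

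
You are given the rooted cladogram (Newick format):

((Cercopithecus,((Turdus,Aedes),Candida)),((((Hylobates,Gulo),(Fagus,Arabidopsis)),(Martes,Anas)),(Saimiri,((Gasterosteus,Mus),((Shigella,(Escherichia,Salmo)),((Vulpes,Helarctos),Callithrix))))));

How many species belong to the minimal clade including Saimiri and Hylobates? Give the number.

15

The MRCA of Saimiri and Hylobates is the node subtending ((((Hylobates,Gulo),(Fagus,Arabidopsis)),(Martes,Anas)),(Saimiri,((Gasterosteus,Mus),((Shigella,(Escherichia,Salmo)),((Vulpes,Helarctos),Callithrix))))).
That clade contains 15 terminal taxa: Anas, Arabidopsis, Callithrix, Escherichia, Fagus, Gasterosteus, Gulo, Helarctos, Hylobates, Martes, Mus, Saimiri, Salmo, Shigella, Vulpes.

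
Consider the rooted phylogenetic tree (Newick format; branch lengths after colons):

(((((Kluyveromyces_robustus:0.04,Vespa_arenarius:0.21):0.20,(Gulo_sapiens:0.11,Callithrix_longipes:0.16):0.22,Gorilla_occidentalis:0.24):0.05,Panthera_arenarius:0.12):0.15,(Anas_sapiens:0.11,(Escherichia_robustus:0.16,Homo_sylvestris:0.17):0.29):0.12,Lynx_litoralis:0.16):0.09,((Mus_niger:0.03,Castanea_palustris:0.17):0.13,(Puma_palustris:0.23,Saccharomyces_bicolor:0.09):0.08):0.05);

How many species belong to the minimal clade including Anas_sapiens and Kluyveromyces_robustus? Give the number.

10

The MRCA of Anas_sapiens and Kluyveromyces_robustus is the node subtending ((((Kluyveromyces_robustus,Vespa_arenarius),(Gulo_sapiens,Callithrix_longipes),Gorilla_occidentalis),Panthera_arenarius),(Anas_sapiens,(Escherichia_robustus,Homo_sylvestris)),Lynx_litoralis).
That clade contains 10 terminal taxa: Anas_sapiens, Callithrix_longipes, Escherichia_robustus, Gorilla_occidentalis, Gulo_sapiens, Homo_sylvestris, Kluyveromyces_robustus, Lynx_litoralis, Panthera_arenarius, Vespa_arenarius.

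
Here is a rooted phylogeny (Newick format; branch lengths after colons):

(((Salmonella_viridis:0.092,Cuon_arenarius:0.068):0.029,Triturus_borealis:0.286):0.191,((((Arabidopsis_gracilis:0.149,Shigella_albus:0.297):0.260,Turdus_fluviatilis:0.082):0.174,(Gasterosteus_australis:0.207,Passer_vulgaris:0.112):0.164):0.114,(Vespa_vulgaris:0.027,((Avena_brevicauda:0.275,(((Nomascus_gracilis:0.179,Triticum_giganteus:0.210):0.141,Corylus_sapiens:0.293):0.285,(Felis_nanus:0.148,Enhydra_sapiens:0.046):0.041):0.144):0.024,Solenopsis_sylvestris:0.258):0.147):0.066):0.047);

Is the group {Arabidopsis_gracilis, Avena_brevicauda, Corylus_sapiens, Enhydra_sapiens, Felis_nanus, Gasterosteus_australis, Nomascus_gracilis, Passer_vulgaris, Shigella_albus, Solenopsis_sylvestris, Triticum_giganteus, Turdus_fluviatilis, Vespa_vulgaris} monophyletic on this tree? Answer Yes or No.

Yes

The most recent common ancestor of these taxa subtends ((((Arabidopsis_gracilis,Shigella_albus),Turdus_fluviatilis),(Gasterosteus_australis,Passer_vulgaris)),(Vespa_vulgaris,((Avena_brevicauda,(((Nomascus_gracilis,Triticum_giganteus),Corylus_sapiens),(Felis_nanus,Enhydra_sapiens))),Solenopsis_sylvestris))).
That clade has exactly 13 tips — every listed taxon and nothing else — so the group is monophyletic.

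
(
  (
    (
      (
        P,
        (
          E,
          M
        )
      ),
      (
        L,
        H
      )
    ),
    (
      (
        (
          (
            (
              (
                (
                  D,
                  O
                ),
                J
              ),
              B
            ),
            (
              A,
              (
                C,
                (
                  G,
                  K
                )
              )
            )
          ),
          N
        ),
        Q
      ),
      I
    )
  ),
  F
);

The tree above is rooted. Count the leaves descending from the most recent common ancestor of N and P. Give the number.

16

The MRCA of N and P is the node subtending (((P,(E,M)),(L,H)),(((((((D,O),J),B),(A,(C,(G,K)))),N),Q),I)).
That clade contains 16 terminal taxa: A, B, C, D, E, G, H, I, J, K, L, M, N, O, P, Q.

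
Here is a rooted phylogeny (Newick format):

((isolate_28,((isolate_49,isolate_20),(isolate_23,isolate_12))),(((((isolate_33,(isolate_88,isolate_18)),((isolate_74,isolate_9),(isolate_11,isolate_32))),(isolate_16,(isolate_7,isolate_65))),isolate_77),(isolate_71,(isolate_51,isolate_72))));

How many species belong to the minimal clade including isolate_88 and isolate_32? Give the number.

7

The MRCA of isolate_88 and isolate_32 is the node subtending ((isolate_33,(isolate_88,isolate_18)),((isolate_74,isolate_9),(isolate_11,isolate_32))).
That clade contains 7 terminal taxa: isolate_11, isolate_18, isolate_32, isolate_33, isolate_74, isolate_88, isolate_9.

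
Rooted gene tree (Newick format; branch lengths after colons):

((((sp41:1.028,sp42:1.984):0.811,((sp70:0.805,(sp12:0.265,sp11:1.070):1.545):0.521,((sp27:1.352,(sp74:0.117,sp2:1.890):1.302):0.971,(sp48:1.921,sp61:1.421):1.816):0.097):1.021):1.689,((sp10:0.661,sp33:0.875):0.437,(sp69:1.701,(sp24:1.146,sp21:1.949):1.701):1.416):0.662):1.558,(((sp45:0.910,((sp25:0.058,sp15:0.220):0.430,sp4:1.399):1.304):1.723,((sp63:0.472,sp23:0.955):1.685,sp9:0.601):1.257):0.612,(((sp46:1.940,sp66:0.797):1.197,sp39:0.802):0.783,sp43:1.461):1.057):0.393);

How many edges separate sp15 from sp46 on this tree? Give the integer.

The MRCA of sp15 and sp46 is the node subtending (((sp45,((sp25,sp15),sp4)),((sp63,sp23),sp9)),(((sp46,sp66),sp39),sp43)).
From sp15 up to that node: 5 branches. From sp46 up to the same node: 4 branches. Total: 5 + 4 = 9.

9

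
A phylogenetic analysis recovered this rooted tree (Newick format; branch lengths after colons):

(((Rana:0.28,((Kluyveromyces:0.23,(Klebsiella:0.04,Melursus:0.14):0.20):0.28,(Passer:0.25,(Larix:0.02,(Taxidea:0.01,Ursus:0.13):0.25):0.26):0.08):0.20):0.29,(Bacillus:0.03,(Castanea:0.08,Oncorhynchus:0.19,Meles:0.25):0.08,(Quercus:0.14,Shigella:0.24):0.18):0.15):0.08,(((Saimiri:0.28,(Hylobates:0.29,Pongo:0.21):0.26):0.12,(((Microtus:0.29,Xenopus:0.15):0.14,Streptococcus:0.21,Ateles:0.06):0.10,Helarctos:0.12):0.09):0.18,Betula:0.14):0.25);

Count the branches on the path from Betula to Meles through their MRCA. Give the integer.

6

The MRCA of Betula and Meles is the root of the tree.
From Betula up to that node: 2 branches. From Meles up to the same node: 4 branches. Total: 2 + 4 = 6.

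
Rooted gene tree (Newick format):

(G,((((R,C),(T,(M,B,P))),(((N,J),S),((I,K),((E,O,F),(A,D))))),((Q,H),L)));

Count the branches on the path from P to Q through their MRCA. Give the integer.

The MRCA of P and Q is the node subtending ((((R,C),(T,(M,B,P))),(((N,J),S),((I,K),((E,O,F),(A,D))))),((Q,H),L)).
From P up to that node: 5 branches. From Q up to the same node: 3 branches. Total: 5 + 3 = 8.

8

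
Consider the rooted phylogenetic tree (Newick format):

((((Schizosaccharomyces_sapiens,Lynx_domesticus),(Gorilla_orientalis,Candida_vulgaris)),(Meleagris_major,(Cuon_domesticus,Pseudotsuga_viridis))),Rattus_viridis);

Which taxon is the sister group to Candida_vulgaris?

Gorilla_orientalis

Candida_vulgaris attaches to the tree at the node subtending (Gorilla_orientalis,Candida_vulgaris).
The other lineage descending from that same node — the sister group — is the single tip Gorilla_orientalis.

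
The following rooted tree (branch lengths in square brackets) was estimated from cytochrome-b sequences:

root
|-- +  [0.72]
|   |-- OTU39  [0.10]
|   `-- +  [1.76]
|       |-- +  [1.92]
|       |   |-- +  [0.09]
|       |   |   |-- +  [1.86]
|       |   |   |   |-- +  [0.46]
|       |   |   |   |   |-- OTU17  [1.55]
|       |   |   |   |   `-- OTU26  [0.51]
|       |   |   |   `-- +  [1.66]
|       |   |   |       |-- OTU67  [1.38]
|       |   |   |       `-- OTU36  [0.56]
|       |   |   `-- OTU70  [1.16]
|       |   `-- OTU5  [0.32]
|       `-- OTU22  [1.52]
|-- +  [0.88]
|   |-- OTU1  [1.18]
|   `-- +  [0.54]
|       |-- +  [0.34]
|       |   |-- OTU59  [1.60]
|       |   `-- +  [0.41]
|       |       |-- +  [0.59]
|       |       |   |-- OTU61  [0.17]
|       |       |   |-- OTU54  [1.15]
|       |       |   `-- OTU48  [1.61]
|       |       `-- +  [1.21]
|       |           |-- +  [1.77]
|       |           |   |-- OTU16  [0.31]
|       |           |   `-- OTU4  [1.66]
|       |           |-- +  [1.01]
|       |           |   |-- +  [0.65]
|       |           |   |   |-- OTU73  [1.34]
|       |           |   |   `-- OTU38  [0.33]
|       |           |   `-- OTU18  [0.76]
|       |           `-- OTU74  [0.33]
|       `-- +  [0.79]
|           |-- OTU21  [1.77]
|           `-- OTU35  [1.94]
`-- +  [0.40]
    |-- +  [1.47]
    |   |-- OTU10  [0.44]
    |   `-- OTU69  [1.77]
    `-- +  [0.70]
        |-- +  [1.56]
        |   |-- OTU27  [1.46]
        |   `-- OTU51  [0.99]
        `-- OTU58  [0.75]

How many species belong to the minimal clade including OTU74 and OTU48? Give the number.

The MRCA of OTU74 and OTU48 is the node subtending ((OTU61,OTU54,OTU48),((OTU16,OTU4),((OTU73,OTU38),OTU18),OTU74)).
That clade contains 9 terminal taxa: OTU16, OTU18, OTU38, OTU4, OTU48, OTU54, OTU61, OTU73, OTU74.

9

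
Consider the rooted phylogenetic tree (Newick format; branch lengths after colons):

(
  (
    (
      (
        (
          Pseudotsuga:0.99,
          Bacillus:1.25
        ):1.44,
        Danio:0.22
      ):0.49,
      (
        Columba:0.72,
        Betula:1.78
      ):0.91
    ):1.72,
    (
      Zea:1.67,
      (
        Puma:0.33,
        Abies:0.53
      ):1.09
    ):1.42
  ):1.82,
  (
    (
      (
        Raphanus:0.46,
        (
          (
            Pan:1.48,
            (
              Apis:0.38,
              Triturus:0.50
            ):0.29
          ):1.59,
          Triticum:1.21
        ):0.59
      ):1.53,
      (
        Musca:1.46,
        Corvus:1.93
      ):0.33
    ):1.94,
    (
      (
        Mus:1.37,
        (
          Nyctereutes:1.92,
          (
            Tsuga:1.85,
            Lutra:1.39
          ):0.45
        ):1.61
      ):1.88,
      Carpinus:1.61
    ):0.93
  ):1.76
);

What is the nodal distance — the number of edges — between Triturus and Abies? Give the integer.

The MRCA of Triturus and Abies is the root of the tree.
From Triturus up to that node: 7 branches. From Abies up to the same node: 4 branches. Total: 7 + 4 = 11.

11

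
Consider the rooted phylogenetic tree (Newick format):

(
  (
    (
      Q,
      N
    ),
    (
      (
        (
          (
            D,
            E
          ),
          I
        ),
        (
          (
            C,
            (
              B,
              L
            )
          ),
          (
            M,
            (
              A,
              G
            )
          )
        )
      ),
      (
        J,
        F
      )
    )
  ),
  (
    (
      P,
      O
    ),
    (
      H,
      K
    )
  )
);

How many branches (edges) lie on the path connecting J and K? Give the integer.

The MRCA of J and K is the root of the tree.
From J up to that node: 4 branches. From K up to the same node: 3 branches. Total: 4 + 3 = 7.

7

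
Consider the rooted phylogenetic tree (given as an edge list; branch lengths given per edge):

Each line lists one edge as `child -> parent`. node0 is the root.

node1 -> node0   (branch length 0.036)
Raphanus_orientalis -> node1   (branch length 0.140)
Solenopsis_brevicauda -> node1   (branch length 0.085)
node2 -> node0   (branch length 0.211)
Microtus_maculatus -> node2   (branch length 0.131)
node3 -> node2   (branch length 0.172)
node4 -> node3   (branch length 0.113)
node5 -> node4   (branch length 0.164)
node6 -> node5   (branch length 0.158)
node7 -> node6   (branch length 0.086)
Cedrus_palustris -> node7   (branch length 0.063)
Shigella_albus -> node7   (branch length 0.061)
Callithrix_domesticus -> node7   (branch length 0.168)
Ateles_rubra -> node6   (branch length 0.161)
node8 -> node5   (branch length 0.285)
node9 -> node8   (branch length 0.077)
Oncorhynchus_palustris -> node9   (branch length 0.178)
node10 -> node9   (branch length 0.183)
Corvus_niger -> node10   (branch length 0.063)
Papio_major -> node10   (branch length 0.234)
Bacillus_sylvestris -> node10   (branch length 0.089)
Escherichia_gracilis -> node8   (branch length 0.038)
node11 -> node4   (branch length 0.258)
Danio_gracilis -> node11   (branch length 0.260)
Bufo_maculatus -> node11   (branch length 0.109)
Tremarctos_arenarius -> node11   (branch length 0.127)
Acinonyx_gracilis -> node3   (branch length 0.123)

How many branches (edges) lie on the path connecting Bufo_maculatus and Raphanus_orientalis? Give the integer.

7

The MRCA of Bufo_maculatus and Raphanus_orientalis is the root of the tree.
From Bufo_maculatus up to that node: 5 branches. From Raphanus_orientalis up to the same node: 2 branches. Total: 5 + 2 = 7.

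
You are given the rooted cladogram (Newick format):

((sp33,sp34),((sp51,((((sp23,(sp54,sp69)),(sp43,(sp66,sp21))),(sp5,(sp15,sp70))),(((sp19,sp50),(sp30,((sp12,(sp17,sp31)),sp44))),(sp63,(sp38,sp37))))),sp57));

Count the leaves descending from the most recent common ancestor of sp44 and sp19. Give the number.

7

The MRCA of sp44 and sp19 is the node subtending ((sp19,sp50),(sp30,((sp12,(sp17,sp31)),sp44))).
That clade contains 7 terminal taxa: sp12, sp17, sp19, sp30, sp31, sp44, sp50.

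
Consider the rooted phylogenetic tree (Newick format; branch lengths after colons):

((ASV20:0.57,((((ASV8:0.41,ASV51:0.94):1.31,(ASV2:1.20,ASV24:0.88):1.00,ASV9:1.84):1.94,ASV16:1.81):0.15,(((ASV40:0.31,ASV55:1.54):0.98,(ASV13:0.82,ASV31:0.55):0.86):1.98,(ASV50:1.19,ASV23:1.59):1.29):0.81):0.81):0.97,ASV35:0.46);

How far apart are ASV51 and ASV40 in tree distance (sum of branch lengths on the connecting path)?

8.42

The path runs ASV51 → … → MRCA → … → ASV40; the MRCA is the node subtending ((((ASV8,ASV51),(ASV2,ASV24),ASV9),ASV16),(((ASV40,ASV55),(ASV13,ASV31)),(ASV50,ASV23))).
Branch lengths along that path: 0.94 + 1.31 + 1.94 + 0.15 + 0.81 + 1.98 + 0.98 + 0.31 = 8.42.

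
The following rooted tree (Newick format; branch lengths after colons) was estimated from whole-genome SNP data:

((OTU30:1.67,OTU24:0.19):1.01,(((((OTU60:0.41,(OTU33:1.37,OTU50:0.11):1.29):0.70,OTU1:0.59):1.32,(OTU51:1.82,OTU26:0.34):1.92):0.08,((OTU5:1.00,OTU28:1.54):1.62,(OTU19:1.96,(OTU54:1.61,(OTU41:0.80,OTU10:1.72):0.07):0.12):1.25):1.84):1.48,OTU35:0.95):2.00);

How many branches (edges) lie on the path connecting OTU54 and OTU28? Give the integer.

5

The MRCA of OTU54 and OTU28 is the node subtending ((OTU5,OTU28),(OTU19,(OTU54,(OTU41,OTU10)))).
From OTU54 up to that node: 3 branches. From OTU28 up to the same node: 2 branches. Total: 3 + 2 = 5.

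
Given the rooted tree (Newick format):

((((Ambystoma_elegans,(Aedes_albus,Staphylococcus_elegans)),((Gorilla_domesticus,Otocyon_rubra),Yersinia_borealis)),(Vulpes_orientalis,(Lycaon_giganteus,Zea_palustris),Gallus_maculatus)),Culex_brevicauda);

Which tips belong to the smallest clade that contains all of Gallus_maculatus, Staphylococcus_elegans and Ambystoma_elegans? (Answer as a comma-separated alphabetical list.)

Aedes_albus, Ambystoma_elegans, Gallus_maculatus, Gorilla_domesticus, Lycaon_giganteus, Otocyon_rubra, Staphylococcus_elegans, Vulpes_orientalis, Yersinia_borealis, Zea_palustris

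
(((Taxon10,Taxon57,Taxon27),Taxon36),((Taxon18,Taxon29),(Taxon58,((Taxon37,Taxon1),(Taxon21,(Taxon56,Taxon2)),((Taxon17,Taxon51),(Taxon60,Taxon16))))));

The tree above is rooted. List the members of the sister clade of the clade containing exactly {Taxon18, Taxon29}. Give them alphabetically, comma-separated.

Taxon1, Taxon16, Taxon17, Taxon2, Taxon21, Taxon37, Taxon51, Taxon56, Taxon58, Taxon60

The clade containing exactly {Taxon18, Taxon29} attaches to the tree at the node subtending ((Taxon18,Taxon29),(Taxon58,((Taxon37,Taxon1),(Taxon21,(Taxon56,Taxon2)),((Taxon17,Taxon51),(Taxon60,Taxon16))))).
The other lineage descending from that same node — the sister group — is (Taxon58,((Taxon37,Taxon1),(Taxon21,(Taxon56,Taxon2)),((Taxon17,Taxon51),(Taxon60,Taxon16)))); its 10 tips in alphabetical order are the answer.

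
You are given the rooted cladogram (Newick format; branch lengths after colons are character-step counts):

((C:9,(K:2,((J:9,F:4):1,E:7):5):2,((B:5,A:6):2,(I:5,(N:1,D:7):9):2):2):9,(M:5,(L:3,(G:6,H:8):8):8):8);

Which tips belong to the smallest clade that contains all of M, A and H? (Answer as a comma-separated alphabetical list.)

Tracing M: it sits inside (M,(L,(G,H))).
Tracing A: it sits inside (B,A).
Tracing H: it sits inside (G,H).
The smallest clade enclosing all 3 is the whole tree (their MRCA is the root), so the answer is all 14 tips in alphabetical order.

A, B, C, D, E, F, G, H, I, J, K, L, M, N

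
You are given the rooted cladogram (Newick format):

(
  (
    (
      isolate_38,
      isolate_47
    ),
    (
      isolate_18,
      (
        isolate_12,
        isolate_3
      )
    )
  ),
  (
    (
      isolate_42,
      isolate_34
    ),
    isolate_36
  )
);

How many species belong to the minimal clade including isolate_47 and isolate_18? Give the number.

The MRCA of isolate_47 and isolate_18 is the node subtending ((isolate_38,isolate_47),(isolate_18,(isolate_12,isolate_3))).
That clade contains 5 terminal taxa: isolate_12, isolate_18, isolate_3, isolate_38, isolate_47.

5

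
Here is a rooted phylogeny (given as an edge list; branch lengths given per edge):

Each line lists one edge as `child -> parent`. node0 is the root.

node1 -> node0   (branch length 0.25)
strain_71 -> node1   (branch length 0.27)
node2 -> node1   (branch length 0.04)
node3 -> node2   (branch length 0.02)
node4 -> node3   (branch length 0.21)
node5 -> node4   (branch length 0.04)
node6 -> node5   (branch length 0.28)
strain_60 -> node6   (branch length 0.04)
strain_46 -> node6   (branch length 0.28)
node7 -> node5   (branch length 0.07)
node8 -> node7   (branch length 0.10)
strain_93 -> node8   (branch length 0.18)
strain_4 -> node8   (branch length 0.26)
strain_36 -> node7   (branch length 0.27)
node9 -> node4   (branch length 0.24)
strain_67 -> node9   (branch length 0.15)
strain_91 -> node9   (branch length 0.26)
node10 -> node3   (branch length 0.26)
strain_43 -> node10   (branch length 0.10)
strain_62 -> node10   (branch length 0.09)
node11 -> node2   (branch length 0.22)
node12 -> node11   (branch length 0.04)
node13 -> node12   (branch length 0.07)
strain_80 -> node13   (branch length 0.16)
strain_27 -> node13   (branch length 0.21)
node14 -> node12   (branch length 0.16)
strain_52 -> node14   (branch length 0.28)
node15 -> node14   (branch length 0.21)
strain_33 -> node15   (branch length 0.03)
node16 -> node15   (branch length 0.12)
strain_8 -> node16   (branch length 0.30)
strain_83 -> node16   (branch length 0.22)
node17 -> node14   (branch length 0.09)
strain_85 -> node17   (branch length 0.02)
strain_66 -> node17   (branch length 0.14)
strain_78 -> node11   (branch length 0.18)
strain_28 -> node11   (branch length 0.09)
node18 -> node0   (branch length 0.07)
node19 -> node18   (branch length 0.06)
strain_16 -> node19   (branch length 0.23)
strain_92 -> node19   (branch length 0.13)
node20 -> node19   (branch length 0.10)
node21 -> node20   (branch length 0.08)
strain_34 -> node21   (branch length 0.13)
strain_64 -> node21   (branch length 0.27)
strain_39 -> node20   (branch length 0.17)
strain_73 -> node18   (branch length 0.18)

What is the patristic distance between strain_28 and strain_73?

0.85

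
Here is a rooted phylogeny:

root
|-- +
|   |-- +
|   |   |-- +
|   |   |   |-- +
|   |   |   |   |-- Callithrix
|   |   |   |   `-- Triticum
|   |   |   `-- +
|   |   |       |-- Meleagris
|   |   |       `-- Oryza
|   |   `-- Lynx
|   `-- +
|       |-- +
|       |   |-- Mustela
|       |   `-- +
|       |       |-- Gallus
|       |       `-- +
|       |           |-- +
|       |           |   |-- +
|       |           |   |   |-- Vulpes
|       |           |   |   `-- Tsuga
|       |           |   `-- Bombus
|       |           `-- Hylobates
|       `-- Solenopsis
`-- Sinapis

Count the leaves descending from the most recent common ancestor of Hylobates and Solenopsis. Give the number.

The MRCA of Hylobates and Solenopsis is the node subtending ((Mustela,(Gallus,(((Vulpes,Tsuga),Bombus),Hylobates))),Solenopsis).
That clade contains 7 terminal taxa: Bombus, Gallus, Hylobates, Mustela, Solenopsis, Tsuga, Vulpes.

7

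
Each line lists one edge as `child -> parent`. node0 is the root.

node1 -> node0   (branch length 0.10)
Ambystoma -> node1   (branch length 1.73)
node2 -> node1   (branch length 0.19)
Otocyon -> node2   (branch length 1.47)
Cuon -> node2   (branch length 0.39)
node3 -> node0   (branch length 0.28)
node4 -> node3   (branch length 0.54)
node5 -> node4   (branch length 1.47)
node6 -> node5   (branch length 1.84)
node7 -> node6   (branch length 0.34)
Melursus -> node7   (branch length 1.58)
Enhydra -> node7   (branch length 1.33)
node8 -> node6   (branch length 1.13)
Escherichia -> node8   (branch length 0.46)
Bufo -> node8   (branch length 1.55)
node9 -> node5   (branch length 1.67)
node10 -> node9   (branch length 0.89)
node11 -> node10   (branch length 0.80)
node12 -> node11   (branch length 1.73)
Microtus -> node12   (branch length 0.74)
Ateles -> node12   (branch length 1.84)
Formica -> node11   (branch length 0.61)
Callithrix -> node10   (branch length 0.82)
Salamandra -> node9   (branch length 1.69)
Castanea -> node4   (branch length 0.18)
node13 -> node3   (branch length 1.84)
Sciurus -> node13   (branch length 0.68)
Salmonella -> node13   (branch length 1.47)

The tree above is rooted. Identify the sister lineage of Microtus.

Microtus attaches to the tree at the node subtending (Microtus,Ateles).
The other lineage descending from that same node — the sister group — is the single tip Ateles.

Ateles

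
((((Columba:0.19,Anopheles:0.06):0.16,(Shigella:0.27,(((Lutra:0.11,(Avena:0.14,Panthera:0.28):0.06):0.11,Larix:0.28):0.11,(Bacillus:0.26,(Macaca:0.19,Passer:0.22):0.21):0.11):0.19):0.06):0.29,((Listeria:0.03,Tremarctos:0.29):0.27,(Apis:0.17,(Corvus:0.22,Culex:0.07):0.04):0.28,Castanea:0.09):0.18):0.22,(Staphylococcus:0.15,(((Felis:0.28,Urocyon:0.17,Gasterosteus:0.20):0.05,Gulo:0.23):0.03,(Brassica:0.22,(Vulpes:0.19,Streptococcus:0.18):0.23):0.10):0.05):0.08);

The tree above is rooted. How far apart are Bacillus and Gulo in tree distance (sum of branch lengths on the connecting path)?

The path runs Bacillus → … → MRCA → … → Gulo; the MRCA is the root of the tree.
Branch lengths along that path: 0.26 + 0.11 + 0.19 + 0.06 + 0.29 + 0.22 + 0.08 + 0.05 + 0.03 + 0.23 = 1.52.

1.52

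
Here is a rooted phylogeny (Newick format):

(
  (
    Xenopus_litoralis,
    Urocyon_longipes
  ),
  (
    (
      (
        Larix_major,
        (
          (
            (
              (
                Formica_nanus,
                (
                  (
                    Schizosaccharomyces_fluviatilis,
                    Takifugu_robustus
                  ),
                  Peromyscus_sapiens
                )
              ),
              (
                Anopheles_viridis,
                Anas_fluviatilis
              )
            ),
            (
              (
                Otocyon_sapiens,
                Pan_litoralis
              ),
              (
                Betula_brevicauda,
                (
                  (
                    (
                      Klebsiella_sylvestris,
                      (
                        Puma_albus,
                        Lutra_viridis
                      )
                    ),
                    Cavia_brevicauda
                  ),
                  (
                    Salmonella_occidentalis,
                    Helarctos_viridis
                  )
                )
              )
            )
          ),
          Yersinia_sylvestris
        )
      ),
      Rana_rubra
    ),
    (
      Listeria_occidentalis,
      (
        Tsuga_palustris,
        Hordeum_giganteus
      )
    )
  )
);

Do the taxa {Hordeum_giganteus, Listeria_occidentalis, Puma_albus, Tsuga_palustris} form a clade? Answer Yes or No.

No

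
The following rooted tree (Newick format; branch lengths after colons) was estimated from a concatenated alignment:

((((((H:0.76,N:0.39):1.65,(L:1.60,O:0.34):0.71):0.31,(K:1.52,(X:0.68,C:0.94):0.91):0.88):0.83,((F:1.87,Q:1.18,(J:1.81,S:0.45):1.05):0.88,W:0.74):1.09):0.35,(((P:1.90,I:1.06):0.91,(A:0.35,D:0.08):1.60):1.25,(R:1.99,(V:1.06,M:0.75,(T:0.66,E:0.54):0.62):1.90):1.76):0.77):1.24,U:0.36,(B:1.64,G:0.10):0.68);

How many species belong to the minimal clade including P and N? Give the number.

The MRCA of P and N is the node subtending (((((H,N),(L,O)),(K,(X,C))),((F,Q,(J,S)),W)),(((P,I),(A,D)),(R,(V,M,(T,E))))).
That clade contains 21 terminal taxa: A, C, D, E, F, H, I, J, K, L, M, N, O, P, Q, R, S, T, V, W, X.

21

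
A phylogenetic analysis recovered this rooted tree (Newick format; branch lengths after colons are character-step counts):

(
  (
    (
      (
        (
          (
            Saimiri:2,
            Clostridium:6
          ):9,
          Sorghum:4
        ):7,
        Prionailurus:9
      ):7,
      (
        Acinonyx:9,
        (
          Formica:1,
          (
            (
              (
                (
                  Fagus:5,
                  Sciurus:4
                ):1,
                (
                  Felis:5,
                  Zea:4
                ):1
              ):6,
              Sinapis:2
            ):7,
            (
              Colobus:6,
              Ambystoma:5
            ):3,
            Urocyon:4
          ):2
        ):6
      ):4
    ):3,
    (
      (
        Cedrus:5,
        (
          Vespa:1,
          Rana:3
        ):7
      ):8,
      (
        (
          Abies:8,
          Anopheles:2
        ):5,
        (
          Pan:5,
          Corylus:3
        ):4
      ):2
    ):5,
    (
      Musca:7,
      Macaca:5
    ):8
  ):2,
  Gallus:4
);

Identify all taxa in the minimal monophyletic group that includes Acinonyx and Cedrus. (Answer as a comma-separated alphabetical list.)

Tracing Acinonyx: it sits inside (Acinonyx,(Formica,((((Fagus,Sciurus),(Felis,Zea)),Sinapis),(Colobus,Ambystoma),Urocyon))).
Tracing Cedrus: it sits inside (Cedrus,(Vespa,Rana)).
The smallest clade enclosing both is (((((Saimiri,Clostridium),Sorghum),Prionailurus),(Acinonyx,(Formica,((((Fagus,Sciurus),(Felis,Zea)),Sinapis),(Colobus,Ambystoma),Urocyon)))),((Cedrus,(Vespa,Rana)),((Abies,Anopheles),(Pan,Corylus))),(Musca,Macaca)); the answer is its 23 terminal taxa in alphabetical order.

Abies, Acinonyx, Ambystoma, Anopheles, Cedrus, Clostridium, Colobus, Corylus, Fagus, Felis, Formica, Macaca, Musca, Pan, Prionailurus, Rana, Saimiri, Sciurus, Sinapis, Sorghum, Urocyon, Vespa, Zea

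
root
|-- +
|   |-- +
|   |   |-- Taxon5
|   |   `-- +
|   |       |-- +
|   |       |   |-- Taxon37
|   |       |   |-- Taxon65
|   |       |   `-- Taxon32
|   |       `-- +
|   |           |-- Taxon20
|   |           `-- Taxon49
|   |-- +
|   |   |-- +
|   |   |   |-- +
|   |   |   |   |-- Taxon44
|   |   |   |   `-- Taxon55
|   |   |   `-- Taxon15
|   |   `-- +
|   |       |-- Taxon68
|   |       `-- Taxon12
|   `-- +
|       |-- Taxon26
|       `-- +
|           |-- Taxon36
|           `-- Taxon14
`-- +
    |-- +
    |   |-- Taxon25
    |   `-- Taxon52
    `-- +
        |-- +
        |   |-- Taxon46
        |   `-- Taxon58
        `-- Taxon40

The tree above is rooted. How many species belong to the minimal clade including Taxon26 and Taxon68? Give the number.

The MRCA of Taxon26 and Taxon68 is the node subtending ((Taxon5,((Taxon37,Taxon65,Taxon32),(Taxon20,Taxon49))),(((Taxon44,Taxon55),Taxon15),(Taxon68,Taxon12)),(Taxon26,(Taxon36,Taxon14))).
That clade contains 14 terminal taxa: Taxon12, Taxon14, Taxon15, Taxon20, Taxon26, Taxon32, Taxon36, Taxon37, Taxon44, Taxon49, Taxon5, Taxon55, Taxon65, Taxon68.

14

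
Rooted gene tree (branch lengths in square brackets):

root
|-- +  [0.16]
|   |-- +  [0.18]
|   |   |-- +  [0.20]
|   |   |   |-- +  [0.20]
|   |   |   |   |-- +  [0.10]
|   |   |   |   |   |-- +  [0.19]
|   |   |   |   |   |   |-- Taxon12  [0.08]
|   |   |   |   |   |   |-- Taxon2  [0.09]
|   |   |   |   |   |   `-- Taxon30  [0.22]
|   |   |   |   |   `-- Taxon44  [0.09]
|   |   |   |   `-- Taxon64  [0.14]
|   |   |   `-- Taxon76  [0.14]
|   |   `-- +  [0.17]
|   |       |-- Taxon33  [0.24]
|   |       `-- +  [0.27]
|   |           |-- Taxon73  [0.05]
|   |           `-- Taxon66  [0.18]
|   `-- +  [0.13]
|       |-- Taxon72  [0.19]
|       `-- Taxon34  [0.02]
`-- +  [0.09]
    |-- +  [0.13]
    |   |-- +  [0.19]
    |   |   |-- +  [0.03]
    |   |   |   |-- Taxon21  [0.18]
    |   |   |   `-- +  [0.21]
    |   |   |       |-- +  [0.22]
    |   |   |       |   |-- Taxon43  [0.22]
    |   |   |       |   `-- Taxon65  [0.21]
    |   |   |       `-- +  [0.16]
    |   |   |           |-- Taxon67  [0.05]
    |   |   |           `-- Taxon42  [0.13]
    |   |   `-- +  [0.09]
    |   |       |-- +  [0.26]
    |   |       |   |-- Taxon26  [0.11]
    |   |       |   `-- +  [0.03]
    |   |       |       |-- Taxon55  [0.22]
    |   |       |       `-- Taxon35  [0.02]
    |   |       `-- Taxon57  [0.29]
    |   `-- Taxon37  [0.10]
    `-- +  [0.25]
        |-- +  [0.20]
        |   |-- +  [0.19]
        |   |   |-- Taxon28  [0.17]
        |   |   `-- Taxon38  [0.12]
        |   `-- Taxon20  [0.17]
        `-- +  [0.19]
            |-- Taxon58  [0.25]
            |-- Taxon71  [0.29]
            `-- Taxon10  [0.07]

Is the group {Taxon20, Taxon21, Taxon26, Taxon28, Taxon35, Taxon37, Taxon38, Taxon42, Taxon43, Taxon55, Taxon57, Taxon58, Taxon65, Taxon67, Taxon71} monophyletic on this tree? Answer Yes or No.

No

The MRCA of the listed taxa subtends ((((Taxon21,((Taxon43,Taxon65),(Taxon67,Taxon42))),((Taxon26,(Taxon55,Taxon35)),Taxon57)),Taxon37),(((Taxon28,Taxon38),Taxon20),(Taxon58,Taxon71,Taxon10))).
That clade also contains Taxon10, which is not in the proposed group, so the group is not monophyletic.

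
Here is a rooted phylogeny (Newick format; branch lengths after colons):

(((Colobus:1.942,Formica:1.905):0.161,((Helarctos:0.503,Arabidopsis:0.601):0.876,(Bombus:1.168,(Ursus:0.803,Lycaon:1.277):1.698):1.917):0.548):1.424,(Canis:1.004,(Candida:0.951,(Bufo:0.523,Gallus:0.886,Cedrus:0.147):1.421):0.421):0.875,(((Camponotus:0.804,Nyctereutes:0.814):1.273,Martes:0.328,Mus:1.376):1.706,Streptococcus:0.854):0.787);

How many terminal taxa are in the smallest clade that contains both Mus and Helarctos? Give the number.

17

The MRCA of Mus and Helarctos is the root, so the clade is the entire tree.
That clade contains 17 terminal taxa: Arabidopsis, Bombus, Bufo, Camponotus, Candida, Canis, Cedrus, Colobus, Formica, Gallus, Helarctos, Lycaon, Martes, Mus, Nyctereutes, Streptococcus, Ursus.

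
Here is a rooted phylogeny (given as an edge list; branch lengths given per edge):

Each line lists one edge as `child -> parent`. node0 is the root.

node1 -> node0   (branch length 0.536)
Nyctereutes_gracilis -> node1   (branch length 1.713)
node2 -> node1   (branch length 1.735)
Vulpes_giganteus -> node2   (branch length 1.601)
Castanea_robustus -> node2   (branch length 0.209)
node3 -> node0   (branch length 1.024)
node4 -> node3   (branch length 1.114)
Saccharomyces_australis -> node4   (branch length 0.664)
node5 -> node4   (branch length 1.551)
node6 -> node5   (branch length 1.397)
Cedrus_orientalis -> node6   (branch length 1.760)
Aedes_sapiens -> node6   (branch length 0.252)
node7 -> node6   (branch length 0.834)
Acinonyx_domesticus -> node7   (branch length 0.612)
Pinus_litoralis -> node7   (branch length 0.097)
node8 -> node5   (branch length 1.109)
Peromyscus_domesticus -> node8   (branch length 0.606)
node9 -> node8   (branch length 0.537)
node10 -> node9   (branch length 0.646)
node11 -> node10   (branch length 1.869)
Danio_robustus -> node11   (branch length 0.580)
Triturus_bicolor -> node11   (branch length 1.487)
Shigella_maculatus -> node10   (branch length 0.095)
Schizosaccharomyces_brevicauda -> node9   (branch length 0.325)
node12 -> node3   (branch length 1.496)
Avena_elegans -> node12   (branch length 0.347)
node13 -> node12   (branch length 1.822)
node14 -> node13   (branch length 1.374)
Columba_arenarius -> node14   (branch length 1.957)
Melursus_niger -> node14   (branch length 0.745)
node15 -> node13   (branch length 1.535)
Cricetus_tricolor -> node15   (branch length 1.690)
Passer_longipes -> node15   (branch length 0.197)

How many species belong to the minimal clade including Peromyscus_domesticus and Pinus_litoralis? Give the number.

9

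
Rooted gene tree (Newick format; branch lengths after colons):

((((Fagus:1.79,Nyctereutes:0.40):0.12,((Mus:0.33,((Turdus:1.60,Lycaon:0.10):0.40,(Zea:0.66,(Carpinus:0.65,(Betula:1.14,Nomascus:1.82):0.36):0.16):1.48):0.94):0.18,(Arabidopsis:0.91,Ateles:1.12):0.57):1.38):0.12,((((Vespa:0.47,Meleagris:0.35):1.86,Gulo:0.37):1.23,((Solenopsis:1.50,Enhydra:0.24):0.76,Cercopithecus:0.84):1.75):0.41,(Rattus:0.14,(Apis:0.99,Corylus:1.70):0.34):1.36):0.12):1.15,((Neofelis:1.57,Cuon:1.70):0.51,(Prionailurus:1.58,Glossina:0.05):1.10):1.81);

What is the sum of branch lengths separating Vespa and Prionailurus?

The path runs Vespa → … → MRCA → … → Prionailurus; the MRCA is the root of the tree.
Branch lengths along that path: 0.47 + 1.86 + 1.23 + 0.41 + 0.12 + 1.15 + 1.81 + 1.10 + 1.58 = 9.73.

9.73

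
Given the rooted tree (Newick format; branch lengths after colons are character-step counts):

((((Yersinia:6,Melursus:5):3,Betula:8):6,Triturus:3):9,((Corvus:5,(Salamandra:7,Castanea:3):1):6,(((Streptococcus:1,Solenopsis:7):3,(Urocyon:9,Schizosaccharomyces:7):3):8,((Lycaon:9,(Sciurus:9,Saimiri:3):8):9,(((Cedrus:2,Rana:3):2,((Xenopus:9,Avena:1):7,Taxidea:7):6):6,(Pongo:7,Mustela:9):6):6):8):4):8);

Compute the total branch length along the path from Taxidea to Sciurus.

The path runs Taxidea → … → MRCA → … → Sciurus; the MRCA is the node subtending ((Lycaon,(Sciurus,Saimiri)),(((Cedrus,Rana),((Xenopus,Avena),Taxidea)),(Pongo,Mustela))).
Branch lengths along that path: 7 + 6 + 6 + 6 + 9 + 8 + 9 = 51.

51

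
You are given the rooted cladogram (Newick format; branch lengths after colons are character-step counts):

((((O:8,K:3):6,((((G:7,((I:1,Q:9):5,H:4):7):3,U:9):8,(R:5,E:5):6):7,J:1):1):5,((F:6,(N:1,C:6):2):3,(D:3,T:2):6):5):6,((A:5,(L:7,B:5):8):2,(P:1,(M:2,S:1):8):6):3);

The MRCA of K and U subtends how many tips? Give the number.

The MRCA of K and U is the node subtending ((O,K),((((G,((I,Q),H)),U),(R,E)),J)).
That clade contains 10 terminal taxa: E, G, H, I, J, K, O, Q, R, U.

10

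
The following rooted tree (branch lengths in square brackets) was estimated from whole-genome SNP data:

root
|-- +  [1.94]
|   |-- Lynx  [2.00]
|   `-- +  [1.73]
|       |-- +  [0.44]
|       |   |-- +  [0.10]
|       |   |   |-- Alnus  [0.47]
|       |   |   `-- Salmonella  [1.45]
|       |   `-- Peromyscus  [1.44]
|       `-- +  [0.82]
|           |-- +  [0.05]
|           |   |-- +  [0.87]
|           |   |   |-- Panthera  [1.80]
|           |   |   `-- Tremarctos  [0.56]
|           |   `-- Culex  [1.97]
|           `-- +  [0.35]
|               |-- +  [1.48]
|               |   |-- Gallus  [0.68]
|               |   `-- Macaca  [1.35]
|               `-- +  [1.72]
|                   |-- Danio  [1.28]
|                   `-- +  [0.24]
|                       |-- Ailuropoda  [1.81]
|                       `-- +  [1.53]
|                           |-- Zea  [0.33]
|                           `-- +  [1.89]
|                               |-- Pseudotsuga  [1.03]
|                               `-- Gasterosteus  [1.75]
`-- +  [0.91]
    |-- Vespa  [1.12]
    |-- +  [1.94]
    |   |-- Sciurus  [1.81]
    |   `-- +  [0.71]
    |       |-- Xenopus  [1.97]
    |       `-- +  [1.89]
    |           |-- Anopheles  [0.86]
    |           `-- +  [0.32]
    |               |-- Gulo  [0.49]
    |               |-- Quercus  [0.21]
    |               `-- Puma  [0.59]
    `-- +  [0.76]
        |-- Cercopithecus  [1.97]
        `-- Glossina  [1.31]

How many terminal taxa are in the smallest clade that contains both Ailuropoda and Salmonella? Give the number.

The MRCA of Ailuropoda and Salmonella is the node subtending (((Alnus,Salmonella),Peromyscus),(((Panthera,Tremarctos),Culex),((Gallus,Macaca),(Danio,(Ailuropoda,(Zea,(Pseudotsuga,Gasterosteus))))))).
That clade contains 13 terminal taxa: Ailuropoda, Alnus, Culex, Danio, Gallus, Gasterosteus, Macaca, Panthera, Peromyscus, Pseudotsuga, Salmonella, Tremarctos, Zea.

13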